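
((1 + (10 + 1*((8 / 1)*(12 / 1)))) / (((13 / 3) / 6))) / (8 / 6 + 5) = 5778 / 247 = 23.39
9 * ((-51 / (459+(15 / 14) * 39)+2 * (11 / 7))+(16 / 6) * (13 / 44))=2067018 / 59983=34.46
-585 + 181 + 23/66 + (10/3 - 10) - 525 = -20577/22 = -935.32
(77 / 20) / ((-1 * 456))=-77 / 9120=-0.01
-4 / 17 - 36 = -616 / 17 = -36.24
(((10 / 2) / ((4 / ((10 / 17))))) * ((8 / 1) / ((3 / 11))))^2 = 1210000 / 2601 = 465.21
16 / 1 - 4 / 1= 12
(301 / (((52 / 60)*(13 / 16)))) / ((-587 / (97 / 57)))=-2335760 / 1884857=-1.24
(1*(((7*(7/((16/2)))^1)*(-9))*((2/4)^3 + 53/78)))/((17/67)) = -2472099/14144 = -174.78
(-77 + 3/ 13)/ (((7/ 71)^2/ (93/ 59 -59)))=453522.87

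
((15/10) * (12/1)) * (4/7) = 72/7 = 10.29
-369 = -369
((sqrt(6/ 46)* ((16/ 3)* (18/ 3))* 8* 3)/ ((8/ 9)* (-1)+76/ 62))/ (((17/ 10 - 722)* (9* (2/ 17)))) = -337280* sqrt(69)/ 2595481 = -1.08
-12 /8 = -3 /2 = -1.50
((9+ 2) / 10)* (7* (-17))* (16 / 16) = -1309 / 10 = -130.90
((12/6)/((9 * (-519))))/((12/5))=-5/28026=-0.00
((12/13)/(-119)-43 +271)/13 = 352704/20111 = 17.54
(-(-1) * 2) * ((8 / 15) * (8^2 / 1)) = 1024 / 15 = 68.27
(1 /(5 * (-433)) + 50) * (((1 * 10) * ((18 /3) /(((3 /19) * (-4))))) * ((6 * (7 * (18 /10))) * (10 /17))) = -1554888636 /7361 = -211233.34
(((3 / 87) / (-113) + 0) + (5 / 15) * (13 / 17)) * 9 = 127650 / 55709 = 2.29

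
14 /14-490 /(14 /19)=-664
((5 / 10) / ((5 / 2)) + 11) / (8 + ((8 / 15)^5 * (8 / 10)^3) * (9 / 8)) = 14765625 / 10579643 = 1.40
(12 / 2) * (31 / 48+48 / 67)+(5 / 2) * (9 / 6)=6391 / 536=11.92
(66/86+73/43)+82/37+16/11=107384/17501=6.14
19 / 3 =6.33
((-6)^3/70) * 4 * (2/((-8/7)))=108/5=21.60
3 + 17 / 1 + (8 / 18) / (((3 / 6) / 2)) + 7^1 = 259 / 9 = 28.78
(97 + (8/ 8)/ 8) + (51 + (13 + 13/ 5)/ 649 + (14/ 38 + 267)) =204949831/ 493240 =415.52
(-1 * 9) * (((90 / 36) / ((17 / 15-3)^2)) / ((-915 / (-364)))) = -8775 / 3416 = -2.57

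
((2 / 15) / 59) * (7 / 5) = 14 / 4425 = 0.00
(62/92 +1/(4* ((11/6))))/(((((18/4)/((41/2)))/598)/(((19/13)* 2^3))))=2555120/99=25809.29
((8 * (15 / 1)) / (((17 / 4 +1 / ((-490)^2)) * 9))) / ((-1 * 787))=-4802000 / 1204612893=-0.00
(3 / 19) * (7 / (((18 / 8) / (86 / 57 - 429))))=-682276 / 3249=-210.00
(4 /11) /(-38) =-2 /209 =-0.01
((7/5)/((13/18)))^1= 126/65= 1.94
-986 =-986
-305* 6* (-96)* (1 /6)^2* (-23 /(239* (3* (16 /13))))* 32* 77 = -224704480 /717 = -313395.37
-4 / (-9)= 4 / 9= 0.44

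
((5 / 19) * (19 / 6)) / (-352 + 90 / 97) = -485 / 204324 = -0.00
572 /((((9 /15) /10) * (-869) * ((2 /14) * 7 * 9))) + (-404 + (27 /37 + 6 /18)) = -31896386 /78921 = -404.16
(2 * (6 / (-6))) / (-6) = 1 / 3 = 0.33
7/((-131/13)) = -0.69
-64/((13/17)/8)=-8704/13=-669.54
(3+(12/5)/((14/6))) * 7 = 141/5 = 28.20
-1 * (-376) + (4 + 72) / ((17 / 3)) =6620 / 17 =389.41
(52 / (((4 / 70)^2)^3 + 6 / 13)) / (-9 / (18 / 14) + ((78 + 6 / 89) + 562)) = 7899815218750 / 44388603395259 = 0.18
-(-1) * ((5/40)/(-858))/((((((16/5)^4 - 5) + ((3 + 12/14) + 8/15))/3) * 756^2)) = -625/85201585717248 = -0.00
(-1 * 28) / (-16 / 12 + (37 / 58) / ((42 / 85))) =68208 / 103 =662.21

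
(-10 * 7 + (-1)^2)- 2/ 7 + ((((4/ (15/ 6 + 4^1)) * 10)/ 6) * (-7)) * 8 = -34595/ 273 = -126.72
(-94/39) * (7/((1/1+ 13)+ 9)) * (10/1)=-6580/897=-7.34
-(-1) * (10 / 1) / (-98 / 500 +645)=2500 / 161201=0.02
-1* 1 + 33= 32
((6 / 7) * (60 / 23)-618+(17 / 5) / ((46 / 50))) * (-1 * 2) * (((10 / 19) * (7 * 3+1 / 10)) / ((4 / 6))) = 62377719 / 3059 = 20391.54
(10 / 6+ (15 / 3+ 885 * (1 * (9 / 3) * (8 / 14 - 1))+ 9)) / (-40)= 11783 / 420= 28.05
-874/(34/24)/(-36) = 17.14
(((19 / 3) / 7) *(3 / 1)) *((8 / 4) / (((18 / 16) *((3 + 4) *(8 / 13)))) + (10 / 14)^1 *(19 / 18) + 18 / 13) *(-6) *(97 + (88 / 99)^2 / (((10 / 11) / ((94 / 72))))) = -1352467481 / 331695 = -4077.44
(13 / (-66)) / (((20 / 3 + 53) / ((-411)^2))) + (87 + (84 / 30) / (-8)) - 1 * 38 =-20043893 / 39380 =-508.99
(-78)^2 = 6084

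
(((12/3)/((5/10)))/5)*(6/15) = 16/25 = 0.64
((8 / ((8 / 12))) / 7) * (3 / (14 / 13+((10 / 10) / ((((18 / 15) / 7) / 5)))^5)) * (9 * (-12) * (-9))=3537271296 / 14935908965173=0.00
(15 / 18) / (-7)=-5 / 42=-0.12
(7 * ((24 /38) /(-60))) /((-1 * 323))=7 /30685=0.00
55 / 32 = 1.72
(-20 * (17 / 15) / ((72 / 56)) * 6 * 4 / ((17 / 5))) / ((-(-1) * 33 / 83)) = -92960 / 297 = -313.00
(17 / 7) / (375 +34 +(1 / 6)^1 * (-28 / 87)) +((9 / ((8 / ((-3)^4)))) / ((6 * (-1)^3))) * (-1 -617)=56100912111 / 5977160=9385.88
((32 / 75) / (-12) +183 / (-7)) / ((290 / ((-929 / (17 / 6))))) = 38303599 / 1294125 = 29.60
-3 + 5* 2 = 7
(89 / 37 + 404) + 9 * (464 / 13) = 349993 / 481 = 727.64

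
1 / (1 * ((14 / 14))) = 1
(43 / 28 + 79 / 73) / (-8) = -5351 / 16352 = -0.33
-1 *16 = -16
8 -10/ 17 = 7.41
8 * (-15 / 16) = -15 / 2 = -7.50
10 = 10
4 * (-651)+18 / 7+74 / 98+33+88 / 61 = -7670464 / 2989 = -2566.23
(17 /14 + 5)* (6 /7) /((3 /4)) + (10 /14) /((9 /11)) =3517 /441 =7.98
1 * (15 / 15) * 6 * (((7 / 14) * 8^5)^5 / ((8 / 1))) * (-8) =-7083549724304467820544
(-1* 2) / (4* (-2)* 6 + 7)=0.05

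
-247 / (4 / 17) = -4199 / 4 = -1049.75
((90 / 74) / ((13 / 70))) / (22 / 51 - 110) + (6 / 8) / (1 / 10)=4999515 / 671957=7.44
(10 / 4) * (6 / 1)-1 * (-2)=17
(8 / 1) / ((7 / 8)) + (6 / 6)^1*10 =134 / 7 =19.14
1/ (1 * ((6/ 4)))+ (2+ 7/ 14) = 19/ 6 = 3.17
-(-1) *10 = 10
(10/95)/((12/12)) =2/19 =0.11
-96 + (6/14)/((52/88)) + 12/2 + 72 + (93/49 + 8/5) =-43879/3185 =-13.78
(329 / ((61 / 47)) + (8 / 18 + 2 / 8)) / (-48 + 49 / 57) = -10605667 / 1966884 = -5.39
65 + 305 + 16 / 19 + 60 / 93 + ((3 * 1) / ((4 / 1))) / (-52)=45509881 / 122512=371.47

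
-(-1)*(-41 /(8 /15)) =-615 /8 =-76.88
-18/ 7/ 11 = -18/ 77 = -0.23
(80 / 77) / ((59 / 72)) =1.27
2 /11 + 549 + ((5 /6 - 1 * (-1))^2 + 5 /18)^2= 8017907 /14256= 562.42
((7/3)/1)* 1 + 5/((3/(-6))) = -23/3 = -7.67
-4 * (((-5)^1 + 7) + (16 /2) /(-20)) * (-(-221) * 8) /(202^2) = -14144 /51005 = -0.28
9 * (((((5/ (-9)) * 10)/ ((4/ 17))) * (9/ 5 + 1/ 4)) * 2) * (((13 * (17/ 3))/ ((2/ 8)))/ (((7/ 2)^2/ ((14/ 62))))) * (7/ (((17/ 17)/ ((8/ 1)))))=-24645920/ 93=-265009.89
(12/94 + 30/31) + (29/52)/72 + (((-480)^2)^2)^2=15371820017474391244806017677/5455008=2817928042905600000001.10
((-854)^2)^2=531901827856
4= 4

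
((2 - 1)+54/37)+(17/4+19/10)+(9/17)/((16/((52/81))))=244292/28305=8.63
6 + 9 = 15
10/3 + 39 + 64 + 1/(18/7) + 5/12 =3857/36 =107.14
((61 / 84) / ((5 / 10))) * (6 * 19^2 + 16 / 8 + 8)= 66368 / 21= 3160.38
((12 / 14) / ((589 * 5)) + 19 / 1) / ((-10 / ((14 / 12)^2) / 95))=-2741837 / 11160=-245.68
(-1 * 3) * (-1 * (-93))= -279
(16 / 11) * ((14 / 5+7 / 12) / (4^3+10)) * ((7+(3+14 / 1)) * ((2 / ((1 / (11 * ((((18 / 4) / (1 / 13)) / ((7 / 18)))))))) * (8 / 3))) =14085.54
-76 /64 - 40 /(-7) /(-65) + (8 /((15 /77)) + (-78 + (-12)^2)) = 2310481 /21840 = 105.79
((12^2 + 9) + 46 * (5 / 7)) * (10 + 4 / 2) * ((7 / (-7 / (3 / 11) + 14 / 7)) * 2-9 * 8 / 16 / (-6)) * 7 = 2473.73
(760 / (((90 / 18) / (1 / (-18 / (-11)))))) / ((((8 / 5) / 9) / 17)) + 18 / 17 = 302041 / 34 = 8883.56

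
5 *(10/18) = 25/9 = 2.78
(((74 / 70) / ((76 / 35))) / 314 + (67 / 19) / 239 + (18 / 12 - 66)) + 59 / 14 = -2406224347 / 39924472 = -60.27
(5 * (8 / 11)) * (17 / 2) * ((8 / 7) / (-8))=-340 / 77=-4.42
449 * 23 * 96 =991392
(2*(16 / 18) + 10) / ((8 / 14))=371 / 18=20.61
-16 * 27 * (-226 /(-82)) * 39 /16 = -118989 /41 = -2902.17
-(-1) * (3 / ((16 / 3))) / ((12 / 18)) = 27 / 32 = 0.84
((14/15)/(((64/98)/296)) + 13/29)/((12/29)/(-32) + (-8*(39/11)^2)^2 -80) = 21576675956/511172866275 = 0.04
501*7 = 3507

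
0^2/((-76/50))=0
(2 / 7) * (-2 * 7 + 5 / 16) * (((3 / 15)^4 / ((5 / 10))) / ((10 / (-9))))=1971 / 175000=0.01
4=4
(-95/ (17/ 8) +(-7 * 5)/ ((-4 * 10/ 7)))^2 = 1488.48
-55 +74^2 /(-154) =-6973 /77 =-90.56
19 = 19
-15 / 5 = -3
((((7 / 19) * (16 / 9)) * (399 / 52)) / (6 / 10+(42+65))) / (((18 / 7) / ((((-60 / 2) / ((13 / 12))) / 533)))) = -0.00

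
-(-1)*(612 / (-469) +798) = 796.70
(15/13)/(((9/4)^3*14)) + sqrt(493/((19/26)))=160/22113 + sqrt(243542)/19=25.98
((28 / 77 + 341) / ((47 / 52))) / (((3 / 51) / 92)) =305386640 / 517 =590689.83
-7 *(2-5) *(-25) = -525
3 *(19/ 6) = 19/ 2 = 9.50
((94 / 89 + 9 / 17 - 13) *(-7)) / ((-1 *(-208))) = 60445 / 157352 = 0.38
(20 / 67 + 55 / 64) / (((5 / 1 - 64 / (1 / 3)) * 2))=-4965 / 1603712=-0.00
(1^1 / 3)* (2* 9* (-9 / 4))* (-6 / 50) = 81 / 50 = 1.62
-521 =-521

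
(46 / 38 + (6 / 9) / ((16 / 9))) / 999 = 241 / 151848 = 0.00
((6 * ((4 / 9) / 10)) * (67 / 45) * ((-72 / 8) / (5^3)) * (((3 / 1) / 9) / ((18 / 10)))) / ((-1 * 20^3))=67 / 101250000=0.00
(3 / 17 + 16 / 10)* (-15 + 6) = -1359 / 85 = -15.99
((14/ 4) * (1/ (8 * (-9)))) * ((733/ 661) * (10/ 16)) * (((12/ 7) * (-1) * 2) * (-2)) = -3665/ 15864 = -0.23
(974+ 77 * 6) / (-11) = -1436 / 11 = -130.55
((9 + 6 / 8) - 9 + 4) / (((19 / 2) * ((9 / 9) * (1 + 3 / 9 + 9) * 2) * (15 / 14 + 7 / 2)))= 21 / 3968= 0.01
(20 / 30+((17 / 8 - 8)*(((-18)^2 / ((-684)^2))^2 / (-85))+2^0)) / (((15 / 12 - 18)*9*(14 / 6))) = -1012780363 / 213747291360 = -0.00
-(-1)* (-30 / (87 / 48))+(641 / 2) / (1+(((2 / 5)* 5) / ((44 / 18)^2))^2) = 271.66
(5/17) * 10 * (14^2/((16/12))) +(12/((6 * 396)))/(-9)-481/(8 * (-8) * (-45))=2094819757/4847040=432.19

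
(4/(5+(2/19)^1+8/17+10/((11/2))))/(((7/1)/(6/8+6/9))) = 60401/551691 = 0.11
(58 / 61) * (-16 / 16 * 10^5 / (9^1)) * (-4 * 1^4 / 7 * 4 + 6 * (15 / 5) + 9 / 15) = -172354.93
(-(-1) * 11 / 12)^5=161051 / 248832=0.65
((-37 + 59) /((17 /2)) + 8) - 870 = -14610 /17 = -859.41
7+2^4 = 23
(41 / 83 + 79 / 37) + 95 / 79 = 929591 / 242609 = 3.83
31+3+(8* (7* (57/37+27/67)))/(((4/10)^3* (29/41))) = 175290044/71891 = 2438.28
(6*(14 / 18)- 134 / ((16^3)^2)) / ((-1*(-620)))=0.01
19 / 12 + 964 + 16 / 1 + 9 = 11887 / 12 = 990.58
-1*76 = -76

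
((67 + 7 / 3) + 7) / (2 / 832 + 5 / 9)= 136.81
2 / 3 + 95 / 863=2011 / 2589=0.78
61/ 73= 0.84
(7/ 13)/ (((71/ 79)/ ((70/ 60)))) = 3871/ 5538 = 0.70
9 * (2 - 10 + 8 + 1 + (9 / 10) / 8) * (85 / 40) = 13617 / 640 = 21.28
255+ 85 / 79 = 20230 / 79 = 256.08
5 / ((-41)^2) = 5 / 1681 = 0.00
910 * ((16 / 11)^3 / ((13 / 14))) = 4014080 / 1331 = 3015.84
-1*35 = -35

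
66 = 66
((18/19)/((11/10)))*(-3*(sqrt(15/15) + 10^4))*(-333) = 1798379820/209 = 8604688.13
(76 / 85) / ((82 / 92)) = 1.00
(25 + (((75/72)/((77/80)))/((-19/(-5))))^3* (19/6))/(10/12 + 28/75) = 16735679941250/805418714331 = 20.78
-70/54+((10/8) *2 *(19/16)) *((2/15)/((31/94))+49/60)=249461/107136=2.33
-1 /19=-0.05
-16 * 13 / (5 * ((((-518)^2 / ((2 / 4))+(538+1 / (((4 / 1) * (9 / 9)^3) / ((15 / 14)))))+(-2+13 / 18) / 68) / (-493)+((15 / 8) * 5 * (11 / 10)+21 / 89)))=156390264576 / 4056668820665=0.04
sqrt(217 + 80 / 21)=sqrt(97377) / 21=14.86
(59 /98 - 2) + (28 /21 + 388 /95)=4.02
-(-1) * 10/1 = 10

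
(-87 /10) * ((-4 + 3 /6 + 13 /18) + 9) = -812 /15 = -54.13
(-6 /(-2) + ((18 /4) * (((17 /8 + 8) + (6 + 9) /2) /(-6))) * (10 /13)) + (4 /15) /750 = -7.17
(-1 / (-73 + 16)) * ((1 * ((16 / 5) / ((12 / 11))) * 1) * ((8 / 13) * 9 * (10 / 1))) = 704 / 247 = 2.85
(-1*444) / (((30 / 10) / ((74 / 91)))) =-10952 / 91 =-120.35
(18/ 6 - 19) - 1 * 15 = -31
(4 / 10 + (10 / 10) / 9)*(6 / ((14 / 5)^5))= 14375 / 806736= 0.02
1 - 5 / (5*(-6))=7 / 6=1.17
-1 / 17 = -0.06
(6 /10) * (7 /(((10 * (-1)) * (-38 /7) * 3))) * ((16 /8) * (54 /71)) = 1323 /33725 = 0.04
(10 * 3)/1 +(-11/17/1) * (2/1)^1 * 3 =444/17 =26.12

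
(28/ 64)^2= 49/ 256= 0.19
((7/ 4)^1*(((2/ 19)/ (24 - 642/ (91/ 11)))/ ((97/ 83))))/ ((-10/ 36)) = 52871/ 4994530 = 0.01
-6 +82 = 76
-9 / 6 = -3 / 2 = -1.50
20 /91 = 0.22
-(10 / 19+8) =-162 / 19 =-8.53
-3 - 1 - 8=-12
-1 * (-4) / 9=4 / 9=0.44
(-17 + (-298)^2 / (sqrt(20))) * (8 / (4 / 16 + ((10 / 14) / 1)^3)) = -186592 / 843 + 487356352 * sqrt(5) / 4215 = 258322.41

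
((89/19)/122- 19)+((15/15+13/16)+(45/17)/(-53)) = -17.20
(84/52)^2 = 441/169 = 2.61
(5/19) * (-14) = -70/19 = -3.68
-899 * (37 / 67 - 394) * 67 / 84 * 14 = 7899513 / 2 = 3949756.50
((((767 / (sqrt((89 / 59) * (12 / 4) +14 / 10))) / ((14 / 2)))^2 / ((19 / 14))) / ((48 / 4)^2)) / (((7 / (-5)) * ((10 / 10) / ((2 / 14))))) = -867726275 / 820203552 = -1.06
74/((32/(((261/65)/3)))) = 3.10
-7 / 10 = -0.70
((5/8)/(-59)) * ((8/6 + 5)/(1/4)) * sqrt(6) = -95 * sqrt(6)/354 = -0.66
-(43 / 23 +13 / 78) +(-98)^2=1325071 / 138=9601.96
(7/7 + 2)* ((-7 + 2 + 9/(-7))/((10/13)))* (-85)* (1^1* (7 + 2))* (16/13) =161568/7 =23081.14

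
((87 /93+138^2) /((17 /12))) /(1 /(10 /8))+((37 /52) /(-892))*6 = 12081521079 /718952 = 16804.35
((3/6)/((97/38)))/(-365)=-19/35405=-0.00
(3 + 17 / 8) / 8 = 0.64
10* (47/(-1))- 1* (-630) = 160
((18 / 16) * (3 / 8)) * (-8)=-27 / 8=-3.38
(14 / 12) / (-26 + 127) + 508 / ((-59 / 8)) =-2462371 / 35754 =-68.87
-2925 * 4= -11700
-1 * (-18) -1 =17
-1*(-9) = 9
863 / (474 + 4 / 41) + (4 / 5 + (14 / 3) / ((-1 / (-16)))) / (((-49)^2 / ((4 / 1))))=1362334009 / 700059570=1.95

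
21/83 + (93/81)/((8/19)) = 53423/17928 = 2.98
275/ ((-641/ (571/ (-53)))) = 157025/ 33973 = 4.62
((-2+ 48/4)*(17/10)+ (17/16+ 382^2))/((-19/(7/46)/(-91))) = 1487441501/13984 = 106367.38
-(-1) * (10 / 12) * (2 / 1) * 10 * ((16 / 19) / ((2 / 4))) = 1600 / 57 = 28.07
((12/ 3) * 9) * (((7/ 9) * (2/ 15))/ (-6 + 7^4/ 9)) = 168/ 11735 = 0.01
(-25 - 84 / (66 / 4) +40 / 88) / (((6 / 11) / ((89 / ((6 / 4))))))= -29014 / 9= -3223.78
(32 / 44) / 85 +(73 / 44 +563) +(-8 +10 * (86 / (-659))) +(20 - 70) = 113231553 / 224060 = 505.36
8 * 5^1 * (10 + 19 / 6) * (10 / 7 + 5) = 23700 / 7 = 3385.71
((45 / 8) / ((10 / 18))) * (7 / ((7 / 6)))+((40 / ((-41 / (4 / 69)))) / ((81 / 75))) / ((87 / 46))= 60.72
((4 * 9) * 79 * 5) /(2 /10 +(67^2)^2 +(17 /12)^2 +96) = 10238400 /14508877829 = 0.00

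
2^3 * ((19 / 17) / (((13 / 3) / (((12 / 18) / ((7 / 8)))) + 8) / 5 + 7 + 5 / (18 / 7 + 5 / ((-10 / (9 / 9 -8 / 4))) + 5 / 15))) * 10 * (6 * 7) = 730329600 / 2179349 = 335.11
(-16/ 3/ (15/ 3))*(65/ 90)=-104/ 135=-0.77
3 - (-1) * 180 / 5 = 39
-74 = -74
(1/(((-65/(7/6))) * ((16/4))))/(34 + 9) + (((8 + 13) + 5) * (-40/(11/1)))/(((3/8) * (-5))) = 12402321/245960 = 50.42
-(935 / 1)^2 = -874225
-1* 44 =-44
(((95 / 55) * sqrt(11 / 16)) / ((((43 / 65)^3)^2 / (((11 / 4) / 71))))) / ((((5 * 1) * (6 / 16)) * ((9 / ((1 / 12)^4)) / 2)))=0.00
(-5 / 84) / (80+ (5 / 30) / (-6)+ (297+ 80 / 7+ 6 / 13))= -195 / 1273913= -0.00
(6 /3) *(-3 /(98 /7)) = -3 /7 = -0.43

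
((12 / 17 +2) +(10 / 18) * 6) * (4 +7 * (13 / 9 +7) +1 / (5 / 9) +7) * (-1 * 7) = -6976816 / 2295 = -3040.01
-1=-1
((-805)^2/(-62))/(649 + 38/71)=-16.09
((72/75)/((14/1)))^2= 144/30625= 0.00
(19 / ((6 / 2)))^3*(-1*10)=-68590 / 27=-2540.37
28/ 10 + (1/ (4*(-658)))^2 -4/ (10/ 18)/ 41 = 3726954317/ 1420121920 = 2.62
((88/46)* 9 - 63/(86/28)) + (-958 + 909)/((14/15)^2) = -235557/3956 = -59.54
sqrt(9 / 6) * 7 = 7 * sqrt(6) / 2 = 8.57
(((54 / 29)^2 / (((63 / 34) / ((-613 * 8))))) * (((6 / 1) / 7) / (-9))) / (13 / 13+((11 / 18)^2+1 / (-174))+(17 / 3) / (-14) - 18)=-51.30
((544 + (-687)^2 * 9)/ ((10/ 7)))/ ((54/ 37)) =220060127/ 108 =2037593.77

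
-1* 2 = -2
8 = 8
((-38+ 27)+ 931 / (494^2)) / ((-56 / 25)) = 3530875 / 719264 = 4.91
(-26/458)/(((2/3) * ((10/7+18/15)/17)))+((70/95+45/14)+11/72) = 22401431/6304599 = 3.55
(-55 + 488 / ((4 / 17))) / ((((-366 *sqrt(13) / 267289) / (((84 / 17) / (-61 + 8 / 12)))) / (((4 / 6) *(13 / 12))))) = 1259198479 *sqrt(13) / 187697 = 24188.48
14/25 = 0.56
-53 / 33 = -1.61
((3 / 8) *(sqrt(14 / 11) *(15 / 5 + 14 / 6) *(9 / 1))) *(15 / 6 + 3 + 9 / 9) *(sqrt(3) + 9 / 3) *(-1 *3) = 351 *sqrt(154) *(-3-sqrt(3)) / 11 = -1873.80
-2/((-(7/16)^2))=512/49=10.45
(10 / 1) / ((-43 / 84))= -840 / 43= -19.53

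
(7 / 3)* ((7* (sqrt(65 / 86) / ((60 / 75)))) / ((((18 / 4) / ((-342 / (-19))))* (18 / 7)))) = 27.61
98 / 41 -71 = -2813 / 41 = -68.61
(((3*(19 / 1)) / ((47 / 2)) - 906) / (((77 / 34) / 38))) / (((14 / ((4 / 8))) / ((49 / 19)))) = -721956 / 517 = -1396.43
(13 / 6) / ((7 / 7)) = 13 / 6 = 2.17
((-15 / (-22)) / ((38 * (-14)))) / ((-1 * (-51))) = -5 / 198968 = -0.00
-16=-16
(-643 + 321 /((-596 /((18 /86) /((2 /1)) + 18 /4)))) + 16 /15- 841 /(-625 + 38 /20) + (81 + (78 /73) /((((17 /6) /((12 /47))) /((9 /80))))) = -4362525626808531 /7761771618530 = -562.05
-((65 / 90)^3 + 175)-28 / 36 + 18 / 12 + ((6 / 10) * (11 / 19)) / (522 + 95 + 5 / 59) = -174.65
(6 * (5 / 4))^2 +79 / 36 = 526 / 9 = 58.44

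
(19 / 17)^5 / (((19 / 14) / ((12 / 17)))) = 0.91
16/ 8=2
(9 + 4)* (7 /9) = 91 /9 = 10.11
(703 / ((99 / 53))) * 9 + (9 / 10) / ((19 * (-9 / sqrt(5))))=37259 / 11-sqrt(5) / 190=3387.17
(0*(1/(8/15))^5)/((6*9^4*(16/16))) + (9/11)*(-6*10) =-540/11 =-49.09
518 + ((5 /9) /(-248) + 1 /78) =518.01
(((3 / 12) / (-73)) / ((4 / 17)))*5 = -85 / 1168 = -0.07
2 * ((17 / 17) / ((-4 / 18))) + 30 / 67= -573 / 67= -8.55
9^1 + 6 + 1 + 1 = 17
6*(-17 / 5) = -102 / 5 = -20.40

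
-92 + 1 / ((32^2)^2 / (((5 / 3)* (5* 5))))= -289406851 / 3145728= -92.00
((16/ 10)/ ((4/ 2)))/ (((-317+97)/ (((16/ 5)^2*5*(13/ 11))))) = -3328/ 15125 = -0.22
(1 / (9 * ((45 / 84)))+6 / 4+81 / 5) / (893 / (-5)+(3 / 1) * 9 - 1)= -4835 / 41202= -0.12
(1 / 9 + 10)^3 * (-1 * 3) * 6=-1507142 / 81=-18606.69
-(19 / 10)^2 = -361 / 100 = -3.61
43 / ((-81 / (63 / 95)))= -301 / 855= -0.35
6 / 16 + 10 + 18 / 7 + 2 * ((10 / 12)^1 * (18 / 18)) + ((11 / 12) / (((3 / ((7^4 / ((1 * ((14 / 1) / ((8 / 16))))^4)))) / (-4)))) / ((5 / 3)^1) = 392723 / 26880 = 14.61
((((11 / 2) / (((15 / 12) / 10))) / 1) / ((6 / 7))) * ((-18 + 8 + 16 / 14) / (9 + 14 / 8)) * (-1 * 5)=27280 / 129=211.47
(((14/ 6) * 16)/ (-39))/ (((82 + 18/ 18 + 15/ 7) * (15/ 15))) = -196/ 17433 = -0.01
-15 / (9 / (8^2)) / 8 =-40 / 3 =-13.33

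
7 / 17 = 0.41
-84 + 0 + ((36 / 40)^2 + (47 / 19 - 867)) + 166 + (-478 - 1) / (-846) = -627810353 / 803700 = -781.15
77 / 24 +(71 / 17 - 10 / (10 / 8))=-251 / 408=-0.62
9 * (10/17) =90/17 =5.29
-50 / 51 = -0.98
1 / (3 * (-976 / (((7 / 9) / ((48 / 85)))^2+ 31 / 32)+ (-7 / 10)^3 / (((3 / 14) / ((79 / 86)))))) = -22997131000 / 23598151649743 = -0.00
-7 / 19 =-0.37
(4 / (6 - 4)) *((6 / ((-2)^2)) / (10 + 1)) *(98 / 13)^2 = 28812 / 1859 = 15.50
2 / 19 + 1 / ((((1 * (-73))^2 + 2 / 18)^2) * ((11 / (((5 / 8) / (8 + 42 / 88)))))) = 3432127346143 / 32605209715256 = 0.11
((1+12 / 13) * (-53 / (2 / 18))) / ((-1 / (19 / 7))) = 226575 / 91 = 2489.84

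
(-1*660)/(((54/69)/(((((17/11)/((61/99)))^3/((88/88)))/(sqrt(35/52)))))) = -1208185308*sqrt(455)/1588867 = -16220.03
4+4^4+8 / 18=2344 / 9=260.44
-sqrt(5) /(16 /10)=-5 * sqrt(5) /8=-1.40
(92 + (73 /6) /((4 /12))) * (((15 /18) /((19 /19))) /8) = 1285 /96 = 13.39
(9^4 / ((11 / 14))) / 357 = 4374 / 187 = 23.39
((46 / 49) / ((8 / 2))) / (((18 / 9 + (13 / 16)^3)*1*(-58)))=-23552 / 14762769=-0.00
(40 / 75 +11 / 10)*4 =98 / 15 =6.53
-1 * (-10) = 10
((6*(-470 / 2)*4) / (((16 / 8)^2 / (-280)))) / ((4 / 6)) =592200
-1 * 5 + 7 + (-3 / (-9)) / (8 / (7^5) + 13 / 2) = 1344656 / 655521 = 2.05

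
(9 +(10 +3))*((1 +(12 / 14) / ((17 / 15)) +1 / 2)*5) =29535 / 119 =248.19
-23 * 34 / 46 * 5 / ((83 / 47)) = -3995 / 83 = -48.13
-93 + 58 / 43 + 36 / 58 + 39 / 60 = -2254089 / 24940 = -90.38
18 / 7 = 2.57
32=32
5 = 5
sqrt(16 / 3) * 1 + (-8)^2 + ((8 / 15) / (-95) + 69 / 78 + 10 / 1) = 4 * sqrt(3) / 3 + 2774267 / 37050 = 77.19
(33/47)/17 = 33/799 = 0.04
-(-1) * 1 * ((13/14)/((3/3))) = 13/14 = 0.93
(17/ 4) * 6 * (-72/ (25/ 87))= -159732/ 25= -6389.28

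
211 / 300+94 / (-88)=-301 / 825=-0.36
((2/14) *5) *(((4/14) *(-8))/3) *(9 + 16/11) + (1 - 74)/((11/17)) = -191627/1617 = -118.51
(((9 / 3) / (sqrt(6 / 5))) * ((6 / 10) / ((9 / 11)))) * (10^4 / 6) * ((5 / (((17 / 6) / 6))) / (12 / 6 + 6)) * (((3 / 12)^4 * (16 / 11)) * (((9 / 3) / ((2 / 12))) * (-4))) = -5625 * sqrt(30) / 17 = -1812.32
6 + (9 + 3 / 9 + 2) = 52 / 3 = 17.33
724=724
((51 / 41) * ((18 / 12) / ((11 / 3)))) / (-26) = -459 / 23452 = -0.02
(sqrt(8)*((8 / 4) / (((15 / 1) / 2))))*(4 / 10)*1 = 16*sqrt(2) / 75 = 0.30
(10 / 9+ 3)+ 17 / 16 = 745 / 144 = 5.17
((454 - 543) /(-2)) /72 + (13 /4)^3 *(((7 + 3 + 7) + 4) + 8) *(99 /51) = 1933.09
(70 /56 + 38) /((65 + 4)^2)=157 /19044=0.01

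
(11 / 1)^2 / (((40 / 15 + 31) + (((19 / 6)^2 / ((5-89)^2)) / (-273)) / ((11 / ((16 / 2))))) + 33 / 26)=11537501976 / 3331181339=3.46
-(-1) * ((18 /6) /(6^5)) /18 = 1 /46656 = 0.00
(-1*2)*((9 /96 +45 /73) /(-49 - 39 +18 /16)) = 1659 /101470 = 0.02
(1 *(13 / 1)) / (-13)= -1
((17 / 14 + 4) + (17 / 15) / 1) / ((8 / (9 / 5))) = 3999 / 2800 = 1.43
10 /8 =5 /4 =1.25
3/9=1/3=0.33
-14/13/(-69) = 14/897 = 0.02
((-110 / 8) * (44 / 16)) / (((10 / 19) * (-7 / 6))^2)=-393129 / 3920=-100.29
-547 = -547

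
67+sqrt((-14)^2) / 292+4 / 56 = 34298 / 511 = 67.12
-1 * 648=-648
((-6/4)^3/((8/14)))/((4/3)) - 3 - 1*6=-1719/128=-13.43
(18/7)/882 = 1/343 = 0.00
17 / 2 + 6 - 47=-32.50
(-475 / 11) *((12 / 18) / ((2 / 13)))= -187.12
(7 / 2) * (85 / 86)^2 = 50575 / 14792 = 3.42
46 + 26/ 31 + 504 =17076/ 31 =550.84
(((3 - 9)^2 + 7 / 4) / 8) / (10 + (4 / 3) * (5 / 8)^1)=453 / 1040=0.44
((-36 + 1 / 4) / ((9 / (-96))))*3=1144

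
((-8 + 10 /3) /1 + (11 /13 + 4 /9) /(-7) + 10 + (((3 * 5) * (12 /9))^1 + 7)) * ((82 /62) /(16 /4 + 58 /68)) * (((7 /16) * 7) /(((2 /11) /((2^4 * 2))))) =4722.51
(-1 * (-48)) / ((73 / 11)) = 528 / 73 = 7.23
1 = 1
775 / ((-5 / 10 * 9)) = -1550 / 9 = -172.22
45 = 45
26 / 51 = 0.51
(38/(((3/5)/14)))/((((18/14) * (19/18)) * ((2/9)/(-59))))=-173460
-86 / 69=-1.25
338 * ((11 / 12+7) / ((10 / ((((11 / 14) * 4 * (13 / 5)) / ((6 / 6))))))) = 459173 / 210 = 2186.54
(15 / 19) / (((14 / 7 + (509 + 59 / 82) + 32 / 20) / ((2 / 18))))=2050 / 11996277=0.00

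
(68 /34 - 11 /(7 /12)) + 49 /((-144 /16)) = -1405 /63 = -22.30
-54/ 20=-27/ 10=-2.70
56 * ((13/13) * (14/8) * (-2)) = -196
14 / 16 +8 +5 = 111 / 8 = 13.88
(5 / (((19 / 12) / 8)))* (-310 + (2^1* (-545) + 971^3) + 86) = 439438702560 / 19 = 23128352766.32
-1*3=-3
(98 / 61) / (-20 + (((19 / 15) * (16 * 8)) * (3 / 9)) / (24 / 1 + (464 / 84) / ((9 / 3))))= -99715 / 1111542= -0.09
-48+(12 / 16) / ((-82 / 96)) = -2004 / 41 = -48.88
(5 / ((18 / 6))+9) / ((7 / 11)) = 352 / 21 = 16.76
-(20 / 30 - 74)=220 / 3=73.33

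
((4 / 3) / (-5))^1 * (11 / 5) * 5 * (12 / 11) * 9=-144 / 5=-28.80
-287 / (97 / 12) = -35.51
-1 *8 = -8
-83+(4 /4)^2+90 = 8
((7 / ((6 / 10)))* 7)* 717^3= 30102481395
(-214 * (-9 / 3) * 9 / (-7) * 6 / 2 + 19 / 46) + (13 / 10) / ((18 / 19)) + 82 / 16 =-143125001 / 57960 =-2469.38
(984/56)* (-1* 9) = -1107/7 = -158.14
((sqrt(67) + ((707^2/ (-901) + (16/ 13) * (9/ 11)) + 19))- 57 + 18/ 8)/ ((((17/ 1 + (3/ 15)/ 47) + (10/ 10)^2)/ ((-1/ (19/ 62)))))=2213322879285/ 20715119854- 14570 * sqrt(67)/ 80389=105.36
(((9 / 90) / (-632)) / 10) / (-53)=1 / 3349600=0.00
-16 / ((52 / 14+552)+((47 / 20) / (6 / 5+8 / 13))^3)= -0.03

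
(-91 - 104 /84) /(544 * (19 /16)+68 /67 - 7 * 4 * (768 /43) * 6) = 5580497 /142391718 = 0.04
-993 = -993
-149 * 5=-745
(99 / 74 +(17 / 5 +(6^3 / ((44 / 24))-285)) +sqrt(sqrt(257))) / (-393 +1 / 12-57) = 0.35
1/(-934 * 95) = -0.00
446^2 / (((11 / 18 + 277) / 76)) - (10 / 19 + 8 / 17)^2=54455.10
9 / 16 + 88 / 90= 1109 / 720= 1.54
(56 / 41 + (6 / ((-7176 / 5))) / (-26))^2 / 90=337011597729 / 16254618040960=0.02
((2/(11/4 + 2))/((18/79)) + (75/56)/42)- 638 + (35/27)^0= -85146749/134064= -635.12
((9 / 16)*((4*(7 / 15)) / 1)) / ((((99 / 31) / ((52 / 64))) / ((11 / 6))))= 2821 / 5760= 0.49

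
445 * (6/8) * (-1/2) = -1335/8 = -166.88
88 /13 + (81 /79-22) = -14589 /1027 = -14.21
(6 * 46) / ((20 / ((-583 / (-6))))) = 13409 / 10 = 1340.90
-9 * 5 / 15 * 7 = -21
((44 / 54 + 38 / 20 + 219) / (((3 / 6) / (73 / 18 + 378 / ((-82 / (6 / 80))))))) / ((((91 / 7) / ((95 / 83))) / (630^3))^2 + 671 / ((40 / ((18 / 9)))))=38058560840782850689125000 / 776187936258899346483881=49.03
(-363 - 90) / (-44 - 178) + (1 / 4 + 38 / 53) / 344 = 5513649 / 2698336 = 2.04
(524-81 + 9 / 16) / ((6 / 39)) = 92261 / 32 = 2883.16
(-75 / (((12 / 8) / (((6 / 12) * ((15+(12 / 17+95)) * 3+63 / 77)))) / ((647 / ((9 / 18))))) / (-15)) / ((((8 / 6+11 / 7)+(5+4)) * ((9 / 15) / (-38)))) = -3571632806 / 935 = -3819928.13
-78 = -78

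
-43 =-43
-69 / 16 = -4.31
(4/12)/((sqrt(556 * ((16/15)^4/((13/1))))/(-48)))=-225 * sqrt(1807)/4448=-2.15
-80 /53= -1.51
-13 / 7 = -1.86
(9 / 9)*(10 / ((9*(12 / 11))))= 55 / 54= 1.02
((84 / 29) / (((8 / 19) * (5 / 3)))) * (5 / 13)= 1197 / 754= 1.59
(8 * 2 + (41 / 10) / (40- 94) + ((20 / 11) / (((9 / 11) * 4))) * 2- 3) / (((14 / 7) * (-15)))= -7579 / 16200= -0.47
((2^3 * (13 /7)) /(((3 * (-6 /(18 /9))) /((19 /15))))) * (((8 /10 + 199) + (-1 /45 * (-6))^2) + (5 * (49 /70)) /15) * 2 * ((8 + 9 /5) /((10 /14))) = -8716386952 /759375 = -11478.37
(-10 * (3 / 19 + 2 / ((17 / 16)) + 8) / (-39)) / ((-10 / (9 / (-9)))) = 1081 / 4199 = 0.26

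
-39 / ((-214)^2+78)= -39 / 45874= -0.00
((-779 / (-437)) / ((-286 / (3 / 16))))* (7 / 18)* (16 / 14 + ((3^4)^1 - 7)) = -10783 / 315744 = -0.03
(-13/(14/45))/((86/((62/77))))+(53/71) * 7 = 4.83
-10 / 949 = -0.01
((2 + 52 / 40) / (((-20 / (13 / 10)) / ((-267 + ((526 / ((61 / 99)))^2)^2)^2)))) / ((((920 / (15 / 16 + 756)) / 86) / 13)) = -157042287913081250525972466803014674437536310661 / 2821931647319976320000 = -55650634933778878009159110.00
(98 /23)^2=9604 /529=18.16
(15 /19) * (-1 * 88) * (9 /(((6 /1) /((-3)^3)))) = 53460 /19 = 2813.68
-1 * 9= -9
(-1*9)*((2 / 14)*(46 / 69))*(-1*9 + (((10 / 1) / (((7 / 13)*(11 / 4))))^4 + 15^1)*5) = -2207405404236 / 246071287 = -8970.59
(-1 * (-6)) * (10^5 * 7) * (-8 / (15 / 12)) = -26880000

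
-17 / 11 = -1.55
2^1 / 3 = 0.67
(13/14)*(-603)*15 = -117585/14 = -8398.93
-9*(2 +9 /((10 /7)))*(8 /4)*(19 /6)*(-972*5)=2299266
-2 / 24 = -0.08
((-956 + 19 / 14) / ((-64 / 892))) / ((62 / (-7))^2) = 20862765 / 123008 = 169.60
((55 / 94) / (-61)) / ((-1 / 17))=0.16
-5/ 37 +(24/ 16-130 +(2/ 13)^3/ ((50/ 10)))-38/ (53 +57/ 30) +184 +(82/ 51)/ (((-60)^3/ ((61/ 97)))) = 144845007320042071/ 2649276467604000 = 54.67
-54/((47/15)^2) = -12150/2209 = -5.50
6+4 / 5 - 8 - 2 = -16 / 5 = -3.20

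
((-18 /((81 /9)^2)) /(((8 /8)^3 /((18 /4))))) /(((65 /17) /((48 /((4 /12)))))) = -37.66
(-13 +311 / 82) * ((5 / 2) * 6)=-11325 / 82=-138.11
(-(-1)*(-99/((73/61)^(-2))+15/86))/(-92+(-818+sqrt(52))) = 15105097*sqrt(13)/44163388048+528678395/3397183696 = 0.16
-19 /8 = -2.38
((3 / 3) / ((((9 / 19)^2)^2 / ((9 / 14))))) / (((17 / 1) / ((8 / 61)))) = 521284 / 5291811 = 0.10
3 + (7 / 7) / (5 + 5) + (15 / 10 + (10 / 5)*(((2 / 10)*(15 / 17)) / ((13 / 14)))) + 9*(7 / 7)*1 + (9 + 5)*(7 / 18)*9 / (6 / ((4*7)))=804374 / 3315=242.65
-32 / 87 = -0.37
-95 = -95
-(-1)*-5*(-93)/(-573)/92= -155/17572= -0.01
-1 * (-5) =5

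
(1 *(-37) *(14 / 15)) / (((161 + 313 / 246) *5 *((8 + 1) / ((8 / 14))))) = -24272 / 8981775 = -0.00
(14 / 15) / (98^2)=1 / 10290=0.00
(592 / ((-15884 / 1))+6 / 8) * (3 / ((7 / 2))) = 0.61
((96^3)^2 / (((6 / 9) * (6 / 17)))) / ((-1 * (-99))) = 33603238446.55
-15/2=-7.50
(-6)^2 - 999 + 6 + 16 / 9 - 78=-9299 / 9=-1033.22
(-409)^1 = -409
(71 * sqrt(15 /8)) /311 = 71 * sqrt(30) /1244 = 0.31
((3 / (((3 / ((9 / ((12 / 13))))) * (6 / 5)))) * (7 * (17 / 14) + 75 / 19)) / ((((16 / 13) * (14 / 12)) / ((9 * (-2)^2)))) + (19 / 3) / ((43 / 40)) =1395337415 / 549024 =2541.49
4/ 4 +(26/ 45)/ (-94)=2102/ 2115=0.99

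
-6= -6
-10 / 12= -0.83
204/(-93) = -68/31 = -2.19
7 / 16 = 0.44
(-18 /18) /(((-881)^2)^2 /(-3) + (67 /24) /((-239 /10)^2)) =0.00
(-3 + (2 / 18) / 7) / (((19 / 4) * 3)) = -752 / 3591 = -0.21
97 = 97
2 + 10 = 12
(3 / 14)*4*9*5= 270 / 7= 38.57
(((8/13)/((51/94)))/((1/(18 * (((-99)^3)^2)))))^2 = 369467268438780676445369400.00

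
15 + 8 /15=233 /15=15.53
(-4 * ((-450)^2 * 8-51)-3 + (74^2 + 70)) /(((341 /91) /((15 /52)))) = -679796565 /1364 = -498384.58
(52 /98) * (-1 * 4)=-2.12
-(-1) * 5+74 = 79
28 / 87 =0.32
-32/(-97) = 32/97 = 0.33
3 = 3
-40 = -40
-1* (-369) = 369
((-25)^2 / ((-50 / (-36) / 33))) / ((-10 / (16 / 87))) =-7920 / 29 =-273.10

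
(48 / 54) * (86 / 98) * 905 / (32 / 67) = 1478.06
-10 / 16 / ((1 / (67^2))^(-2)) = -5 / 161208968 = -0.00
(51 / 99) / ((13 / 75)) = 425 / 143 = 2.97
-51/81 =-17/27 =-0.63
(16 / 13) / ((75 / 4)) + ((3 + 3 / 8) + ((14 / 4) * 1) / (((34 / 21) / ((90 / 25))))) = 1488169 / 132600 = 11.22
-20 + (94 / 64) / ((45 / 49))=-26497 / 1440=-18.40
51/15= 17/5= 3.40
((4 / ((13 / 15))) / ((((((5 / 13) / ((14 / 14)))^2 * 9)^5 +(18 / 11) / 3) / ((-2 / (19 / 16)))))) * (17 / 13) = -97626652689280 / 45411933237137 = -2.15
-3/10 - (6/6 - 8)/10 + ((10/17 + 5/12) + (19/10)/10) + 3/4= 11959/5100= 2.34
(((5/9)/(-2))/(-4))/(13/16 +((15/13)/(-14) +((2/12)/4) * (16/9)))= 2730/31613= 0.09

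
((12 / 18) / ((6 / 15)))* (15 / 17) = 25 / 17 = 1.47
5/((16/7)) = 35/16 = 2.19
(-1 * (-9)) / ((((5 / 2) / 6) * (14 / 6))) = 324 / 35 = 9.26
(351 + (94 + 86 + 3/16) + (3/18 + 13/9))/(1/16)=76723/9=8524.78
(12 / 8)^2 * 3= 27 / 4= 6.75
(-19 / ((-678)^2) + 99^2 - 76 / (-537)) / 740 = 806471598163 / 60889742640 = 13.24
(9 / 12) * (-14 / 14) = -3 / 4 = -0.75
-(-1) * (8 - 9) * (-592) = 592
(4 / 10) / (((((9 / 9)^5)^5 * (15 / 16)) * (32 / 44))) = 44 / 75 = 0.59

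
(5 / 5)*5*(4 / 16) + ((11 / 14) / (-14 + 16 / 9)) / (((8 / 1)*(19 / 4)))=6641 / 5320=1.25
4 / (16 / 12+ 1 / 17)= 204 / 71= 2.87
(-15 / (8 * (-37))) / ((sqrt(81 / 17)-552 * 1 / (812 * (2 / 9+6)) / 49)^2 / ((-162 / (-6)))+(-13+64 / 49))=-1390883174747720140975250 / 316115514512089365462490023+10559350802893511920 * sqrt(17) / 316115514512089365462490023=-0.00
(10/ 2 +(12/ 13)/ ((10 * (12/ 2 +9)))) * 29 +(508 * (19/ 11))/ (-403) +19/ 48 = 762814619/ 5319600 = 143.40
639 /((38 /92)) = 29394 /19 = 1547.05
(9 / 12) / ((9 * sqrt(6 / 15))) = sqrt(10) / 24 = 0.13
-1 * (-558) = 558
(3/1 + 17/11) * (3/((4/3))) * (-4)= -450/11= -40.91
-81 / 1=-81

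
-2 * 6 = -12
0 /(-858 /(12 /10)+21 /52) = 0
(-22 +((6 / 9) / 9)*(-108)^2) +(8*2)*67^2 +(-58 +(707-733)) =72582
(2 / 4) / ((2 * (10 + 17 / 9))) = 9 / 428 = 0.02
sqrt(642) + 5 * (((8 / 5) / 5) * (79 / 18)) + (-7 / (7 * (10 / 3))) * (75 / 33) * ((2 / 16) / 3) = 32.33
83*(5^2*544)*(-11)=-12416800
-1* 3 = -3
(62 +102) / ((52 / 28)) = 1148 / 13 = 88.31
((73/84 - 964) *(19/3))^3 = -3632073942459408893/16003008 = -226961952556.63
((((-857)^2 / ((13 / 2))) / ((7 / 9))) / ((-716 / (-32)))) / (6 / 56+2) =423042624 / 137293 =3081.31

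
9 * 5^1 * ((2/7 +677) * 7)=213345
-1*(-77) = 77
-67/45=-1.49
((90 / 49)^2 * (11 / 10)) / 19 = 8910 / 45619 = 0.20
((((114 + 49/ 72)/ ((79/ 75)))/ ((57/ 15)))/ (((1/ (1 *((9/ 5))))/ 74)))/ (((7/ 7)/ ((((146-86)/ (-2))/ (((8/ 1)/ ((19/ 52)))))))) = -343697625/ 65728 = -5229.09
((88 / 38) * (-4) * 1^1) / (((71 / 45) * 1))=-7920 / 1349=-5.87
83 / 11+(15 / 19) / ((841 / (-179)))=1296722 / 175769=7.38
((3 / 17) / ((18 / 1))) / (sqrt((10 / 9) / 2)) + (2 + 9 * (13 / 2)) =sqrt(5) / 170 + 121 / 2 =60.51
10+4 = 14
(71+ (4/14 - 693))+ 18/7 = -619.14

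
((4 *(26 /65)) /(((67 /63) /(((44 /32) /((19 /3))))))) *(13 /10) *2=27027 /31825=0.85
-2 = -2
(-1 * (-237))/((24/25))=246.88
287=287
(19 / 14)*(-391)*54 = -200583 / 7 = -28654.71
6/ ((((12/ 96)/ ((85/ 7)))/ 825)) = 3366000/ 7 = 480857.14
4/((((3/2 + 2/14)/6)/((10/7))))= 480/23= 20.87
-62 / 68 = -31 / 34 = -0.91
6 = 6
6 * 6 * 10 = 360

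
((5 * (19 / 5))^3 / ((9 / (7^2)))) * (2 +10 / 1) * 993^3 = 438776505463716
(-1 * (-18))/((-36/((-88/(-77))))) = -4/7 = -0.57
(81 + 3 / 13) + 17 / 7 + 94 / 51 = 396817 / 4641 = 85.50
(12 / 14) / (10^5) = 3 / 350000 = 0.00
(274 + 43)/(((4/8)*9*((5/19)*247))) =634/585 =1.08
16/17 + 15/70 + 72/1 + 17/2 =9717/119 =81.66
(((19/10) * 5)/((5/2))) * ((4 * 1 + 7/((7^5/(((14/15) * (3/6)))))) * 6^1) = 782078/8575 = 91.20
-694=-694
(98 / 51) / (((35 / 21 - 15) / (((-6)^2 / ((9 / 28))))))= -16.14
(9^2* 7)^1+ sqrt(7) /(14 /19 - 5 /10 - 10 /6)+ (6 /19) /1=10779 /19 - 114* sqrt(7) /163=565.47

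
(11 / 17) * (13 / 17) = 143 / 289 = 0.49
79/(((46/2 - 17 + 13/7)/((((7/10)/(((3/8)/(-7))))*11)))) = -1445.17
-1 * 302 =-302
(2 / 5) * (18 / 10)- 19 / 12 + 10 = 2741 / 300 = 9.14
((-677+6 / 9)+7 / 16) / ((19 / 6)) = -32443 / 152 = -213.44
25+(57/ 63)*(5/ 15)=1594/ 63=25.30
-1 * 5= -5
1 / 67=0.01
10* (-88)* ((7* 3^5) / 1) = -1496880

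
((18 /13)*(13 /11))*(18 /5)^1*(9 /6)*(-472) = -229392 /55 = -4170.76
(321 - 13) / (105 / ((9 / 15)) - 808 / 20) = 1540 / 673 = 2.29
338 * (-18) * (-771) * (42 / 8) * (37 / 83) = 911180907 / 83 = 10978083.22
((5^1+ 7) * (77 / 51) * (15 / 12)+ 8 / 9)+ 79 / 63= 2950 / 119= 24.79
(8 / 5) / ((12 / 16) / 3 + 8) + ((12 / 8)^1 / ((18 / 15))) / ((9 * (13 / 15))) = 1013 / 2860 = 0.35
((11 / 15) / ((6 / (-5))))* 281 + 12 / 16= -6155 / 36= -170.97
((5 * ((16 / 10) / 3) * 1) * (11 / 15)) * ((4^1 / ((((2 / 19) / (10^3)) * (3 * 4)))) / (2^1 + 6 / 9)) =2322.22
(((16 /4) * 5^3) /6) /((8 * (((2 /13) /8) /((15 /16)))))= 8125 /16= 507.81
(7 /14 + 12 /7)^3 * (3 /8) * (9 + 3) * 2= 268119 /2744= 97.71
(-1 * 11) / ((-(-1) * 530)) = -11 / 530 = -0.02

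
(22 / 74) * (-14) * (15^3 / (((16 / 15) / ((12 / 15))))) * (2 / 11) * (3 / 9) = -638.51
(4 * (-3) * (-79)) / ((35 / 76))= 72048 / 35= 2058.51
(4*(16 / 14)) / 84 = 8 / 147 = 0.05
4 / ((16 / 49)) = 49 / 4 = 12.25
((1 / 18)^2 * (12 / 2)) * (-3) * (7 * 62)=-217 / 9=-24.11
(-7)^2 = 49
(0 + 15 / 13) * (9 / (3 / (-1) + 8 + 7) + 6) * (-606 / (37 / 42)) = -2577015 / 481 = -5357.62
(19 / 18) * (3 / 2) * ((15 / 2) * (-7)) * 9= -5985 / 8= -748.12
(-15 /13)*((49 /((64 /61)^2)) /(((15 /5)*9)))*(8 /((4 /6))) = -22.83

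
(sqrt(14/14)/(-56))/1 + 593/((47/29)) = 962985/2632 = 365.88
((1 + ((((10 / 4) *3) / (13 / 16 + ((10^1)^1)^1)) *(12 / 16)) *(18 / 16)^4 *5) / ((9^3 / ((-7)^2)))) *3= 89695921 / 86095872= 1.04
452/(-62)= -226/31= -7.29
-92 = -92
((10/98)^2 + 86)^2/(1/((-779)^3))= -3497151383577.93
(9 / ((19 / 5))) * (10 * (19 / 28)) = 225 / 14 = 16.07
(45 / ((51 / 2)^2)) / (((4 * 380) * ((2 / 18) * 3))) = 3 / 21964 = 0.00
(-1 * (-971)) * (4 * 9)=34956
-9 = -9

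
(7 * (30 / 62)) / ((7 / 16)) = 240 / 31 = 7.74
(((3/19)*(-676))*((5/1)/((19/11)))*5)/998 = -278850/180139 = -1.55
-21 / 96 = -7 / 32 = -0.22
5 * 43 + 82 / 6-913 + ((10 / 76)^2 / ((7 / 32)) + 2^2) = -5157007 / 7581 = -680.25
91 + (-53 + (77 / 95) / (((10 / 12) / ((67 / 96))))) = 293959 / 7600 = 38.68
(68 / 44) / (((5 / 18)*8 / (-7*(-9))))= 9639 / 220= 43.81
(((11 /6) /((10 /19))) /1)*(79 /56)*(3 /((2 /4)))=16511 /560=29.48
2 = 2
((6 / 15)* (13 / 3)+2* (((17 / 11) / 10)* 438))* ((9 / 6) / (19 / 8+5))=27.89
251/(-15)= -251/15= -16.73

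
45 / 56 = 0.80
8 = 8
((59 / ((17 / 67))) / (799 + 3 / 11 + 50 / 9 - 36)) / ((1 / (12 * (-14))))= -32873148 / 646969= -50.81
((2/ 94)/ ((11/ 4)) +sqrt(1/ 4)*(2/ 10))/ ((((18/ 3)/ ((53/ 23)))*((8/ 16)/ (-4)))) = -59042/ 178365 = -0.33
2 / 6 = 1 / 3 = 0.33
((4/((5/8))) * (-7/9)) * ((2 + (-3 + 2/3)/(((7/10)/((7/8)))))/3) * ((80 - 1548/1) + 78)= -171248/81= -2114.17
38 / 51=0.75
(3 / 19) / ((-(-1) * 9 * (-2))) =-1 / 114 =-0.01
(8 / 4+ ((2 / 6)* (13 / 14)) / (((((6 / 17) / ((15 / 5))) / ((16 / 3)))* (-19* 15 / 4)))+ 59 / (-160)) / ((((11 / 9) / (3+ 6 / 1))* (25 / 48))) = 7416891 / 365750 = 20.28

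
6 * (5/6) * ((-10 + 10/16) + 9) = -15/8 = -1.88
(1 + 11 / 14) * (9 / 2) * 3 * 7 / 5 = 135 / 4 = 33.75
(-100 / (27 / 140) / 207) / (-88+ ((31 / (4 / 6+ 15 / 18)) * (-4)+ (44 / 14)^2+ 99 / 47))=32242000 / 2042479557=0.02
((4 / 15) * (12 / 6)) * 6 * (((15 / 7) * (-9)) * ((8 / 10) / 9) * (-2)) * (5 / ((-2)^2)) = 96 / 7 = 13.71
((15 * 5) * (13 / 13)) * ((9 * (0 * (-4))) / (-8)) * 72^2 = 0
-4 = -4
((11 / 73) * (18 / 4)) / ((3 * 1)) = 33 / 146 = 0.23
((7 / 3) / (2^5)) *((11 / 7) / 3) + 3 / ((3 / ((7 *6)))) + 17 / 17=12395 / 288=43.04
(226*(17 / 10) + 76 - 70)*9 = 17559 / 5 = 3511.80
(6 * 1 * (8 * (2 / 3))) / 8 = 4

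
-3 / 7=-0.43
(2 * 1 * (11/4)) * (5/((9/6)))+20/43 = 2425/129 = 18.80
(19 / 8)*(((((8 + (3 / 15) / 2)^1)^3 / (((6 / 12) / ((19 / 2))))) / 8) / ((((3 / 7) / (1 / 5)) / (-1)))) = -1398.91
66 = 66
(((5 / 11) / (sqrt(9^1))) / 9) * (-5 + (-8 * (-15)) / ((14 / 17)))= 4925 / 2079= 2.37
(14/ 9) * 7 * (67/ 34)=3283/ 153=21.46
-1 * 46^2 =-2116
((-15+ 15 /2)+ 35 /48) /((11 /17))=-5525 /528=-10.46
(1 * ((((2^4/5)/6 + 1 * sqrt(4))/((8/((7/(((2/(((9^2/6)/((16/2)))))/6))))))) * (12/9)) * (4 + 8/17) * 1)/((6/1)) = 7581/680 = 11.15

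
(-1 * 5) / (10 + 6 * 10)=-1 / 14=-0.07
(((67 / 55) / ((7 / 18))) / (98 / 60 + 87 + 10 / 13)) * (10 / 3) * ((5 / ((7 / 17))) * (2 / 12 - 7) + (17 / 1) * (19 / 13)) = -7505340 / 1105489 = -6.79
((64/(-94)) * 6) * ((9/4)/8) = -54/47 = -1.15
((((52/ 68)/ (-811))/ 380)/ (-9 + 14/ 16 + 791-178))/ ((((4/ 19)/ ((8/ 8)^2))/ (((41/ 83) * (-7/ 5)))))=3731/ 276868465950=0.00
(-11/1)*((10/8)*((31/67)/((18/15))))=-8525/1608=-5.30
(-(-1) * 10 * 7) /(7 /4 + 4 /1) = 280 /23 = 12.17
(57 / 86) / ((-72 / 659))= -12521 / 2064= -6.07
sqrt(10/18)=sqrt(5)/3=0.75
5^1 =5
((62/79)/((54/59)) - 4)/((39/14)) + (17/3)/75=-2188919/2079675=-1.05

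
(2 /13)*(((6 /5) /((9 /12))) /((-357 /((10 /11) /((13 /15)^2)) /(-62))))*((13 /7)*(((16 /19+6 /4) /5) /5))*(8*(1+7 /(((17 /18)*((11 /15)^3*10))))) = 138051354624 /665740486411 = 0.21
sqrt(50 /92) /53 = 0.01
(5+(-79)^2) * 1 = 6246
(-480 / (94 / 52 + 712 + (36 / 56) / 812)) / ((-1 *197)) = 70936320 / 20781426181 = 0.00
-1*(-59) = 59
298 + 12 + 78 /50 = 7789 /25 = 311.56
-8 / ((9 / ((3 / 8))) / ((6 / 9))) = -0.22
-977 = -977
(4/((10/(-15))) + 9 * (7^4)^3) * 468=58299501687804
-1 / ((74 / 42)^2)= -0.32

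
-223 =-223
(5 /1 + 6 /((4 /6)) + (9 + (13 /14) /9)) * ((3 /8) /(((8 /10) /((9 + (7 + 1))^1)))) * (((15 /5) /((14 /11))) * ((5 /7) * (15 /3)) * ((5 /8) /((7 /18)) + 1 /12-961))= -2741585985875 /1843968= -1486786.10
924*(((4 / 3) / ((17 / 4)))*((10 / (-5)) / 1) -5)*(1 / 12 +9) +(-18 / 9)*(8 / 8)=-2408893 / 51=-47233.20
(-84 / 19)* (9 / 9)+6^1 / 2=-27 / 19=-1.42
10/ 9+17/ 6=71/ 18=3.94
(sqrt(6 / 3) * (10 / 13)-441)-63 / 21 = -442.91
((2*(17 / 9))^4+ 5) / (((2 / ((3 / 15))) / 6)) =125.21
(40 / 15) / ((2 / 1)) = 4 / 3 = 1.33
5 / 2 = 2.50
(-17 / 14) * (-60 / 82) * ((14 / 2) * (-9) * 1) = -2295 / 41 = -55.98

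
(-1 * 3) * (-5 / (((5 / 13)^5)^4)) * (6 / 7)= 342089347947854389898418 / 133514404296875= 2562190572.24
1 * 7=7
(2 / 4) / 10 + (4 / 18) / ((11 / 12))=193 / 660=0.29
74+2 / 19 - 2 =72.11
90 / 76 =45 / 38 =1.18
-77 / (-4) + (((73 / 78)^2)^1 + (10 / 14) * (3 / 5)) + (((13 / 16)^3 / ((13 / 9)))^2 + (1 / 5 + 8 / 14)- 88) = -8489402705899 / 127590727680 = -66.54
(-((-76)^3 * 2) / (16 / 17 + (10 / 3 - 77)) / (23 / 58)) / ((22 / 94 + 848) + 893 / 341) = -1224171493248 / 34214675639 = -35.78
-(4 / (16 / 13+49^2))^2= -2704 / 975250441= -0.00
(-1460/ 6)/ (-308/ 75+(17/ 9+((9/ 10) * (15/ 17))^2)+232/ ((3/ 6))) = -63291000/ 120273581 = -0.53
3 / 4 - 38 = -149 / 4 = -37.25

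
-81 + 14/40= -1613/20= -80.65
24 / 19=1.26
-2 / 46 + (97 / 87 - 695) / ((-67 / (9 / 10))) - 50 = -9099269 / 223445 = -40.72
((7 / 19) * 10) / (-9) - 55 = -9475 / 171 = -55.41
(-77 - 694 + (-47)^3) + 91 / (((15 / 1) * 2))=-3137729 / 30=-104590.97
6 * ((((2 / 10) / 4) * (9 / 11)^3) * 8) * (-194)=-1697112 / 6655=-255.01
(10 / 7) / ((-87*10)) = -1 / 609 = -0.00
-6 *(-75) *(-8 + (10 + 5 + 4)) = 4950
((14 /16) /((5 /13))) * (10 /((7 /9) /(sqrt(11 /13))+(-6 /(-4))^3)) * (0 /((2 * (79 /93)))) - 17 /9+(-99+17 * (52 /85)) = -4072 /45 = -90.49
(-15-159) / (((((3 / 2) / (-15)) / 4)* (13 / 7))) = 48720 / 13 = 3747.69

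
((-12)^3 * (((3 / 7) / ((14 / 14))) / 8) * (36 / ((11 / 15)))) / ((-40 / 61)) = 533628 / 77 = 6930.23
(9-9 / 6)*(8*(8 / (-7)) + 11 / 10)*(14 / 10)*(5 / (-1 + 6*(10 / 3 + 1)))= -1689 / 100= -16.89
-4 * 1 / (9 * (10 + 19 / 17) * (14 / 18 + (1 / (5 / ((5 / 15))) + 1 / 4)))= -1360 / 37233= -0.04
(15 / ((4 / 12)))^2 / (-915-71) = -2025 / 986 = -2.05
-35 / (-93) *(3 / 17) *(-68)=-140 / 31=-4.52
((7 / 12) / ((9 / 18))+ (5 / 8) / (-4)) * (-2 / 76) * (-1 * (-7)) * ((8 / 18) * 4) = -679 / 2052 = -0.33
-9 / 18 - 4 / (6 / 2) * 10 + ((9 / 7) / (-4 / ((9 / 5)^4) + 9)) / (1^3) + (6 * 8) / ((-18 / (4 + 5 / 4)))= -65751487 / 2375058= -27.68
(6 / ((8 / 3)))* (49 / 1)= 110.25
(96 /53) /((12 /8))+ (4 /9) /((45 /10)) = 5608 /4293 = 1.31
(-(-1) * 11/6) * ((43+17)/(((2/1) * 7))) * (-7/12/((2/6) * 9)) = -55/36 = -1.53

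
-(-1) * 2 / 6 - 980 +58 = -2765 / 3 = -921.67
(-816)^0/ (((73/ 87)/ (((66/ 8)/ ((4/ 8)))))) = 2871/ 146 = 19.66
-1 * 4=-4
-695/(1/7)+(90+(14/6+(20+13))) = -14219/3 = -4739.67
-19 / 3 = -6.33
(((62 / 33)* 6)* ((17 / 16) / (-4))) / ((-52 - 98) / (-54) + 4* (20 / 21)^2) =-0.47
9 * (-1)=-9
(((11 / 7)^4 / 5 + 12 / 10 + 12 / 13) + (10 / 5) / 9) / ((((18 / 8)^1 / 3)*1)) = 20028676 / 4213755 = 4.75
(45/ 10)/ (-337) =-9/ 674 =-0.01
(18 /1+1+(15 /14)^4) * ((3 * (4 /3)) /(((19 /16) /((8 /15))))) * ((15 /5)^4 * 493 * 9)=2992210997472 /228095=13118266.50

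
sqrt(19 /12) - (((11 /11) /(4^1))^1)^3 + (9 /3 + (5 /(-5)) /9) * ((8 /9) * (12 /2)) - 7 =sqrt(57) /6 + 14501 /1728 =9.65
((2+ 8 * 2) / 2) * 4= 36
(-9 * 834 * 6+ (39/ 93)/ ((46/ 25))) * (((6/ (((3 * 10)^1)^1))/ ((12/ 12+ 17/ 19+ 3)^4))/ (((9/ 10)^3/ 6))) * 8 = -13390954199249600/ 12960674320059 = -1033.20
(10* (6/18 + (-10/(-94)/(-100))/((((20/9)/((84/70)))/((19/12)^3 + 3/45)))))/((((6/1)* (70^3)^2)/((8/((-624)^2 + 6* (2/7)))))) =14935387/155020697227872000000000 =0.00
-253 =-253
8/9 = 0.89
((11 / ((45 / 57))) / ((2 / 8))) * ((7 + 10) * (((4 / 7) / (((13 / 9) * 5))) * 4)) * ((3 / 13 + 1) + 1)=19783104 / 29575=668.91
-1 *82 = -82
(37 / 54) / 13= 37 / 702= 0.05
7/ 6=1.17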